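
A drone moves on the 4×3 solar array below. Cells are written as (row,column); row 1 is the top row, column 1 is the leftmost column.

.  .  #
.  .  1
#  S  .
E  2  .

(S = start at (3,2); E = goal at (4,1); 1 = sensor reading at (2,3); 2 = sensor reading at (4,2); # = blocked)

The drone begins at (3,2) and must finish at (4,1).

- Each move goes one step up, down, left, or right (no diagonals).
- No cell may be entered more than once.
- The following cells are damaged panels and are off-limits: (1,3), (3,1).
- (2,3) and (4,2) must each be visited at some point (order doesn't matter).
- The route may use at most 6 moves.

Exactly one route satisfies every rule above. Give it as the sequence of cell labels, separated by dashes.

Any route must reach (2,3) and (4,2) and still end at (4,1) within 6 moves, so the order of the required stops is forced.
Route from (3,2): up 1 to (2,2), right 1 to (2,3), down 2 to (4,3), left 2 to (4,1) — 6 moves in all.
Check: all required cells visited; 6 ≤ 6 moves.

(3,2) - (2,2) - (2,3) - (3,3) - (4,3) - (4,2) - (4,1)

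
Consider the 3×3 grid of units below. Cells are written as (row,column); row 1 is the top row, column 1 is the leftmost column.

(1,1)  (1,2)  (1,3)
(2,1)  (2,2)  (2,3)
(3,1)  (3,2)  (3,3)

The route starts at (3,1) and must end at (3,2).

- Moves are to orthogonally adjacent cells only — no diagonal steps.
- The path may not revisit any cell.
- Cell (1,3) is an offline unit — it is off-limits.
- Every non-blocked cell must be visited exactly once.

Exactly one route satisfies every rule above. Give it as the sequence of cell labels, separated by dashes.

(3,1) - (2,1) - (1,1) - (1,2) - (2,2) - (2,3) - (3,3) - (3,2)

Need to visit all 8 open cells exactly once, starting at (3,1) and ending at (3,2).
Route from (3,1): 2× up (reaching (1,1)), right to (1,2), down to (2,2), right to (2,3), down to (3,3), left to (3,2) — 7 moves in all.
Check: all 8 open cells covered.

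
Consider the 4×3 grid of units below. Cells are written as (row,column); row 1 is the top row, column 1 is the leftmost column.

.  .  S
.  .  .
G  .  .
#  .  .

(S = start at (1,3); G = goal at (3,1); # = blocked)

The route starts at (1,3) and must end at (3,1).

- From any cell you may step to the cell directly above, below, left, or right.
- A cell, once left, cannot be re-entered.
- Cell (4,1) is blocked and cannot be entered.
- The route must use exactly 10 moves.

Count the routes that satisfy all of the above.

2

Need simple routes of exactly 10 moves from (1,3) to (3,1) (Manhattan distance 4, so 3 moves are spent on a detour and 3 undoing it).
Enumerating: (1,3) (2,3) (3,3) (4,3) (4,2) (3,2) (2,2) (1,2) (1,1) (2,1) (3,1) | (1,3) (1,2) (1,1) (2,1) (2,2) (2,3) (3,3) (4,3) (4,2) (3,2) (3,1).
That gives 2 routes.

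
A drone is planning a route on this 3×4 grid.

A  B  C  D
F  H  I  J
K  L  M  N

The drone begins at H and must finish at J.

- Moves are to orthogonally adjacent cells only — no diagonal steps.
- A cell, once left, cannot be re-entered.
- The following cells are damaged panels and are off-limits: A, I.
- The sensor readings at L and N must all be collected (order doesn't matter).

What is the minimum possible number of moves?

Any route passes through L and N in some order between H and J. Summing Manhattan distances along each leg and taking the cheapest ordering (H → L → N → J) gives a lower bound of 1 + 2 + 1 = 4 moves.
A route of 4 moves achieves this: H → L → M → N → J.
Since 4 matches the lower bound, it is optimal.

4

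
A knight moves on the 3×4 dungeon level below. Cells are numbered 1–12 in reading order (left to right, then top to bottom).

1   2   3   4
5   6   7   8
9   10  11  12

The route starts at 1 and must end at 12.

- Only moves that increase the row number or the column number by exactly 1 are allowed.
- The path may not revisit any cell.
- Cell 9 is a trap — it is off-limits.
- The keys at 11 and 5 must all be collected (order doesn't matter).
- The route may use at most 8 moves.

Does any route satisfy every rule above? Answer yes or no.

One route that works: 1 → 5 → 6 → 10 → 11 → 12.

yes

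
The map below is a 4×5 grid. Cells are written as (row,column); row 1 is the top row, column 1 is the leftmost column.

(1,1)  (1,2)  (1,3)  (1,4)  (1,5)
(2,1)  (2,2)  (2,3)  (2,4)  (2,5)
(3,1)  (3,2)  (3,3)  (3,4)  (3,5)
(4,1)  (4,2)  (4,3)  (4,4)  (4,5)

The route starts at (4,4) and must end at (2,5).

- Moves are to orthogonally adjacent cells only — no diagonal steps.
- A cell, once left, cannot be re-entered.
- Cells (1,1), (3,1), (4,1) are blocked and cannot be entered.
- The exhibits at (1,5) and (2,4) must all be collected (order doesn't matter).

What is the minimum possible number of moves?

5

Any route passes through (1,5) and (2,4) in some order between (4,4) and (2,5). Summing Manhattan distances along each leg and taking the cheapest ordering ((4,4) → (2,4) → (1,5) → (2,5)) gives a lower bound of 2 + 2 + 1 = 5 moves.
A route of 5 moves achieves this: (4,4) → (3,4) → (2,4) → (1,4) → (1,5) → (2,5).
Since 5 matches the lower bound, it is optimal.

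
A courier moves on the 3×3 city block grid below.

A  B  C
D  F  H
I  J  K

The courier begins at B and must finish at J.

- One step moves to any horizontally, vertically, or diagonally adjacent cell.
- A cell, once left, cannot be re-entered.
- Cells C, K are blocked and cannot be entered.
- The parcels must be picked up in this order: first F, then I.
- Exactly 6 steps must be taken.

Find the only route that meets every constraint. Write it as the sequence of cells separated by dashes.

B - H - F - A - D - I - J

The waypoints must appear in the order F, I, with no cell reused.
Route from B: down-right to H, left to F, up-left to A, 2× down (reaching I), right to J — 6 moves in all.
Check: order respected (F at step 2, I at step 5); 6 moves as required.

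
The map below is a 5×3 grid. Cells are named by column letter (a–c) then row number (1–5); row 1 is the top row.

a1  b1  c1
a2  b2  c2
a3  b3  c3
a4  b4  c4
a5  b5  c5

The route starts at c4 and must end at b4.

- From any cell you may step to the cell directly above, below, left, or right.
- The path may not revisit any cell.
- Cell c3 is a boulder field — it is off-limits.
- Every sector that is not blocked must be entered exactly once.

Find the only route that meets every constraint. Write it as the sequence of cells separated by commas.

Need to visit all 14 open cells exactly once, starting at c4 and ending at b4.
Cell c1 has only two open neighbours (c2 and b1), so the path must pass straight through it: one of those is the cell it's entered from and the other is where it exits.
Route from c4: down 1 to c5, left 2 to a5, up 4 to a1, right 2 to c1, down 1 to c2, left 1 to b2, down 2 to b4 — 13 moves in all.
Check: all 14 open cells covered.

c4, c5, b5, a5, a4, a3, a2, a1, b1, c1, c2, b2, b3, b4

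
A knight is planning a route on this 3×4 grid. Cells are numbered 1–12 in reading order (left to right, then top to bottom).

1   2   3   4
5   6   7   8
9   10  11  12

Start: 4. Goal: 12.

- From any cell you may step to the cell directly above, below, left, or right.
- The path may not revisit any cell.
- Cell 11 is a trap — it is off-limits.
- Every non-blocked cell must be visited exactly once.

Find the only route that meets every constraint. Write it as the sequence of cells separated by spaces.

4 3 2 1 5 9 10 6 7 8 12

Need to visit all 11 open cells exactly once, starting at 4 and ending at 12.
Cell 1 has only two open neighbours (5 and 2), so the path must pass straight through it: one of those is the cell it's entered from and the other is where it exits.
Route from 4: left 3 to 1, down 2 to 9, right 1 to 10, up 1 to 6, right 2 to 8, down 1 to 12 — 10 moves in all.
Check: all 11 open cells covered.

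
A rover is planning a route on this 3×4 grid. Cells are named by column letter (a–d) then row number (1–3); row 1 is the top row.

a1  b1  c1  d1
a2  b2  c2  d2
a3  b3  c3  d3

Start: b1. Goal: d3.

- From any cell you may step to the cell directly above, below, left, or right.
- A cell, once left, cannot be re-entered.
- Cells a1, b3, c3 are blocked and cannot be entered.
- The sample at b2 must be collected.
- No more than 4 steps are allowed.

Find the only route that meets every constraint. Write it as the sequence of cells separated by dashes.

b1 - b2 - c2 - d2 - d3

The 4-move cap with required stops at b2 leaves no slack for detours.
Route from b1: down to b2, 2× right (reaching d2), down to d3 — 4 moves in all.
Check: all required cells visited; 4 ≤ 4 moves.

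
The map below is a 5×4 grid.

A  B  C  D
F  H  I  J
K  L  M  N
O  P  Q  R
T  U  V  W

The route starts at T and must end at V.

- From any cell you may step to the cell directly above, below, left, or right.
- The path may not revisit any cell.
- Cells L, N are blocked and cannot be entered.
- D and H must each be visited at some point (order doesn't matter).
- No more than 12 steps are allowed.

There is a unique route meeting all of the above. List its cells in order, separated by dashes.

T - O - K - F - H - B - C - D - J - I - M - Q - V

The 12-move cap with required stops at D, H leaves no slack for detours.
Route from T: 3× up (reaching F), right to H, up to B, 2× right (reaching D), down to J, left to I, 3× down (reaching V) — 12 moves in all.
Check: all required cells visited; 12 ≤ 12 moves.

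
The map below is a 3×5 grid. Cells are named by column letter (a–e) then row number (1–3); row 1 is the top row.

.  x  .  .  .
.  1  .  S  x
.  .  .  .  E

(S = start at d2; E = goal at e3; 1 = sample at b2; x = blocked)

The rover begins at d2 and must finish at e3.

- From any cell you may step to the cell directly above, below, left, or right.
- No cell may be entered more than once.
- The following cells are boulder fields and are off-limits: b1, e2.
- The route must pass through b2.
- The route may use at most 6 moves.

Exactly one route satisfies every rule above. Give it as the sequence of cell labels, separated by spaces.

d2 c2 b2 b3 c3 d3 e3

The 6-move cap with required stops at b2 leaves no slack for detours.
Route from d2: left 2 to b2, down 1 to b3, right 3 to e3 — 6 moves in all.
Check: all required cells visited; 6 ≤ 6 moves.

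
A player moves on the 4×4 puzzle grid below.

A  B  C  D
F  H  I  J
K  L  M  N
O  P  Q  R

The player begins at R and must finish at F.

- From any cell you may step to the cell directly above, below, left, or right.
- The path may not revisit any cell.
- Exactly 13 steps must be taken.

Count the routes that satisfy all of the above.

27

Need simple routes of exactly 13 moves from R to F (Manhattan distance 5, so 4 moves are spent on a detour and 4 undoing it).
Branch systematically from the start, pruning whenever the remaining move budget drops below the Manhattan distance to F or differs from it in parity. Grouping the completions by first move — via N: 12; via Q: 15 — and summing: 12 + 15 = 27.
That gives 27 routes.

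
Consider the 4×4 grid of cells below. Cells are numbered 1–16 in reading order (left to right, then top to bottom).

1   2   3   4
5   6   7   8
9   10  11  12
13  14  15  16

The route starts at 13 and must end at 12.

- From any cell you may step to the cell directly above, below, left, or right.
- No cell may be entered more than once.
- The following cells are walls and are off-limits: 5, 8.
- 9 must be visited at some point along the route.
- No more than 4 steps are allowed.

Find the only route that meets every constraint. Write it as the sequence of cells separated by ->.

13 -> 9 -> 10 -> 11 -> 12

The 4-move cap with required stops at 9 leaves no slack for detours.
Route from 13: up 1 to 9, right 3 to 12 — 4 moves in all.
Check: all required cells visited; 4 ≤ 4 moves.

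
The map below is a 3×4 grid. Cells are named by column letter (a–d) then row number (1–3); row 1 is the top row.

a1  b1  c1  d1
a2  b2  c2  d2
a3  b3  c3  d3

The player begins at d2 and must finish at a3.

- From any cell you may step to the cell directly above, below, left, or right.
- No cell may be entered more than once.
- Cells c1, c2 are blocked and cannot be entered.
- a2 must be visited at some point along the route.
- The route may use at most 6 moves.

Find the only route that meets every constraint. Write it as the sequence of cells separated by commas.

The 6-move cap with required stops at a2 leaves no slack for detours.
Route from d2: down 1 to d3, left 2 to b3, up 1 to b2, left 1 to a2, down 1 to a3 — 6 moves in all.
Check: all required cells visited; 6 ≤ 6 moves.

d2, d3, c3, b3, b2, a2, a3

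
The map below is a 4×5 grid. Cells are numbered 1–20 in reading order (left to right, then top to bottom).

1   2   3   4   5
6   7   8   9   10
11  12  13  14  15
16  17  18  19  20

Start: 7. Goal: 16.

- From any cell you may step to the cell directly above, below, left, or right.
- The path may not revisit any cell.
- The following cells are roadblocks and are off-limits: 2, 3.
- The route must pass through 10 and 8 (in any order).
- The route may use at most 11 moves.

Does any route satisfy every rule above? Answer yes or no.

yes

One route that works: 7 → 8 → 9 → 10 → 15 → 20 → 19 → 18 → 17 → 16.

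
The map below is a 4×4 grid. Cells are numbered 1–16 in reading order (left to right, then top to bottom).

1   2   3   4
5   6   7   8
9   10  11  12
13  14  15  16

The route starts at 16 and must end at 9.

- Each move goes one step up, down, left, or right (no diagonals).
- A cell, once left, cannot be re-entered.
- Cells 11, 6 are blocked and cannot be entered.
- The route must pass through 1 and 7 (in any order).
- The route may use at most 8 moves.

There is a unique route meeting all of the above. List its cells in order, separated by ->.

16 -> 12 -> 8 -> 7 -> 3 -> 2 -> 1 -> 5 -> 9

The budget equals the shortest possible length, so every move has to be on a shortest route through the required cells.
Route from 16: 2× up (reaching 8), left to 7, up to 3, 2× left (reaching 1), 2× down (reaching 9) — 8 moves in all.
Check: all required cells visited; 8 ≤ 8 moves.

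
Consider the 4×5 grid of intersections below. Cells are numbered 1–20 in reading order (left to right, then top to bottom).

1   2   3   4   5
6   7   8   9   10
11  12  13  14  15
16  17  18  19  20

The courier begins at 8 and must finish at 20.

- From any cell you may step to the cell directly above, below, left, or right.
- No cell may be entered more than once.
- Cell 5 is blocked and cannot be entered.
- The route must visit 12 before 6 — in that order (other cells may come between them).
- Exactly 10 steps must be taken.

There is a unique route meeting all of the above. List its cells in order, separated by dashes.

The waypoints must appear in the order 12, 6, with no cell reused.
Route from 8: down 1 to 13, left 1 to 12, up 1 to 7, left 1 to 6, down 2 to 16, right 4 to 20 — 10 moves in all.
Check: order respected (12 at step 2, 6 at step 4); 10 moves as required.

8 - 13 - 12 - 7 - 6 - 11 - 16 - 17 - 18 - 19 - 20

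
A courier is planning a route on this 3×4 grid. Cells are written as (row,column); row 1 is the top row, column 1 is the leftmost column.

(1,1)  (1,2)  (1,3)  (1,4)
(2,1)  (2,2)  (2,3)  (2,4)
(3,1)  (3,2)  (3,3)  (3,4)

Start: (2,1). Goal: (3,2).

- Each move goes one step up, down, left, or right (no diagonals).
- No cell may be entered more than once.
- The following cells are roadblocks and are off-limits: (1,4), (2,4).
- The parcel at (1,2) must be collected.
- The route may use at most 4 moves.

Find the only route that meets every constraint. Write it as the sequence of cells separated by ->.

The 4-move cap with required stops at (1,2) leaves no slack for detours.
Route from (2,1): up 1 to (1,1), right 1 to (1,2), down 2 to (3,2) — 4 moves in all.
Check: all required cells visited; 4 ≤ 4 moves.

(2,1) -> (1,1) -> (1,2) -> (2,2) -> (3,2)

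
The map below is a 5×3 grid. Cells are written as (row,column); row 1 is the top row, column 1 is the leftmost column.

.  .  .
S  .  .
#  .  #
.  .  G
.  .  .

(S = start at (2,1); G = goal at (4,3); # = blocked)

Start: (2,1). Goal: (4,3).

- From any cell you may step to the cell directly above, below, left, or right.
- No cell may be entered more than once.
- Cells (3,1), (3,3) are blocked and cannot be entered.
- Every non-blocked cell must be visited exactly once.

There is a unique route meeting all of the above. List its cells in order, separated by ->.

Need to visit all 13 open cells exactly once, starting at (2,1) and ending at (4,3).
Cell (5,1) has only two open neighbours ((4,1) and (5,2)), so the path must pass straight through it: one of those is the cell it's entered from and the other is where it exits.
Route from (2,1): up to (1,1), 2× right (reaching (1,3)), down to (2,3), left to (2,2), 2× down (reaching (4,2)), left to (4,1), down to (5,1), 2× right (reaching (5,3)), up to (4,3) — 12 moves in all.
Check: all 13 open cells covered.

(2,1) -> (1,1) -> (1,2) -> (1,3) -> (2,3) -> (2,2) -> (3,2) -> (4,2) -> (4,1) -> (5,1) -> (5,2) -> (5,3) -> (4,3)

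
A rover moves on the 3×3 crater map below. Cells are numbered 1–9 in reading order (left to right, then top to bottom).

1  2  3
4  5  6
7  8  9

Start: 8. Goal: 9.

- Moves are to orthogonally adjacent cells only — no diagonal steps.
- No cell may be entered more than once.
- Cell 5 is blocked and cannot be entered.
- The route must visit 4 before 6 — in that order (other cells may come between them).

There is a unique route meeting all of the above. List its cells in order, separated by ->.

The waypoints must appear in the order 4, 6, with no cell reused.
Route from 8: left 1 to 7, up 2 to 1, right 2 to 3, down 2 to 9 — 7 moves in all.
Check: order respected (4 at step 2, 6 at step 6).

8 -> 7 -> 4 -> 1 -> 2 -> 3 -> 6 -> 9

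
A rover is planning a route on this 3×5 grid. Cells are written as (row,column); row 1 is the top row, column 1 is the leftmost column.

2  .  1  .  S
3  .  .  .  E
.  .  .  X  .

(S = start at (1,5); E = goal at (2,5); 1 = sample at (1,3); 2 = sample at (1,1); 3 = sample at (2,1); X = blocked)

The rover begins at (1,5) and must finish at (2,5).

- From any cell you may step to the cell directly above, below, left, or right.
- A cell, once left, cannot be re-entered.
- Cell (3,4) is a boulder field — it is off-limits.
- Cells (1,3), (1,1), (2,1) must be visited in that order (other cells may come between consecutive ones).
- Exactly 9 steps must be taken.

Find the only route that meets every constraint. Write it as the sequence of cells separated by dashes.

The waypoints must appear in the order (1,3), (1,1), (2,1), with no cell reused.
Route from (1,5): 4× left (reaching (1,1)), down to (2,1), 4× right (reaching (2,5)) — 9 moves in all.
Check: order respected (1 at step 2, 2 at step 4, 3 at step 5); 9 moves as required.

(1,5) - (1,4) - (1,3) - (1,2) - (1,1) - (2,1) - (2,2) - (2,3) - (2,4) - (2,5)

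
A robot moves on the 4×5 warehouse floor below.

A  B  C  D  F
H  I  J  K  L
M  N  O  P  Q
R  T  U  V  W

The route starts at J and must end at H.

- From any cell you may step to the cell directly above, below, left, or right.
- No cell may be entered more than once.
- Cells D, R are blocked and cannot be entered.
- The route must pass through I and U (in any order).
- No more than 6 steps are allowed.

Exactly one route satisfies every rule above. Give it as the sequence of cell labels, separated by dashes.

J - O - U - T - N - I - H

The budget equals the shortest possible length, so every move has to be on a shortest route through the required cells.
Route from J: 2× down (reaching U), left to T, 2× up (reaching I), left to H — 6 moves in all.
Check: all required cells visited; 6 ≤ 6 moves.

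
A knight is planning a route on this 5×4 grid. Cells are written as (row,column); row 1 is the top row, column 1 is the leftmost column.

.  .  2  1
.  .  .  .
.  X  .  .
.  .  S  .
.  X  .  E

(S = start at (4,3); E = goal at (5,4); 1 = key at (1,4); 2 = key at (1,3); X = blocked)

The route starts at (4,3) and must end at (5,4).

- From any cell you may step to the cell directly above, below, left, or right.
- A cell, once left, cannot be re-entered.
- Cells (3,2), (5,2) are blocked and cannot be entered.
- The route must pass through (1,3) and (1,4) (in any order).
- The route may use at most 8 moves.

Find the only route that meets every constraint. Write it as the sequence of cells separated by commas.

Any route must reach (1,3) and (1,4) and still end at (5,4) within 8 moves, so the order of the required stops is forced.
Route from (4,3): 3× up (reaching (1,3)), right to (1,4), 4× down (reaching (5,4)) — 8 moves in all.
Check: all required cells visited; 8 ≤ 8 moves.

(4,3), (3,3), (2,3), (1,3), (1,4), (2,4), (3,4), (4,4), (5,4)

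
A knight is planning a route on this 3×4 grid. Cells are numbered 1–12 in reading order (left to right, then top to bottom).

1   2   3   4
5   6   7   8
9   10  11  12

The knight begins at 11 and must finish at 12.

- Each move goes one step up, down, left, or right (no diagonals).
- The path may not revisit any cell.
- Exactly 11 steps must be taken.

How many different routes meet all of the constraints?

2

Need simple routes of exactly 11 moves from 11 to 12 (Manhattan distance 1, so 5 moves are spent on a detour and 5 undoing it).
Enumerating: 11 7 6 10 9 5 1 2 3 4 8 12 | 11 10 9 5 1 2 6 7 3 4 8 12.
That gives 2 routes.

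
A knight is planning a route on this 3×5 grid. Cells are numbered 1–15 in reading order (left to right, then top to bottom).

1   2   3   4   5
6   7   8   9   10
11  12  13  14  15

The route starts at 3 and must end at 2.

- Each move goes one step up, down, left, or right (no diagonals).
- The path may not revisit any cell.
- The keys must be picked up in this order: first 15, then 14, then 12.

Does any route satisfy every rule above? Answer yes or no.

One route that works: 3 → 8 → 9 → 10 → 15 → 14 → 13 → 12 → 7 → 2.

yes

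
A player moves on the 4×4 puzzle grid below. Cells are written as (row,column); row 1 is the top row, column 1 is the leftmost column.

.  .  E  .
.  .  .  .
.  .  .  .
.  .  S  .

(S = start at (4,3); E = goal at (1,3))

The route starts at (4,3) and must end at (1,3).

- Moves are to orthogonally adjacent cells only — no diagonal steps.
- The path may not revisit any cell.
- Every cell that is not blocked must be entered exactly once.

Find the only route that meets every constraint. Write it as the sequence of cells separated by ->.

(4,3) -> (4,4) -> (3,4) -> (3,3) -> (3,2) -> (4,2) -> (4,1) -> (3,1) -> (2,1) -> (1,1) -> (1,2) -> (2,2) -> (2,3) -> (2,4) -> (1,4) -> (1,3)

Need to visit all 16 open cells exactly once, starting at (4,3) and ending at (1,3).
Route from (4,3): right 1 to (4,4), up 1 to (3,4), left 2 to (3,2), down 1 to (4,2), left 1 to (4,1), up 3 to (1,1), right 1 to (1,2), down 1 to (2,2), right 2 to (2,4), up 1 to (1,4), left 1 to (1,3) — 15 moves in all.
Check: all 16 open cells covered.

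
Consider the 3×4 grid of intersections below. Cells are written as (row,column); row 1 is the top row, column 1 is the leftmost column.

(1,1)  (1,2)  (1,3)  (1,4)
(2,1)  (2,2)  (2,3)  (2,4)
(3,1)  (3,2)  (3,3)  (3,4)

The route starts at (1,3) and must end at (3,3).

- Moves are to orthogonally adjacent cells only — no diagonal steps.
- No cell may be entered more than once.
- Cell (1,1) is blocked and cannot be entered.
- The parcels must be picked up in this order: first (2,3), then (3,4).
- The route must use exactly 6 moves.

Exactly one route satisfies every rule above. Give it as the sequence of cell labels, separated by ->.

(1,3) -> (1,2) -> (2,2) -> (2,3) -> (2,4) -> (3,4) -> (3,3)

The waypoints must appear in the order (2,3), (3,4), with no cell reused.
Route from (1,3): left to (1,2), down to (2,2), 2× right (reaching (2,4)), down to (3,4), left to (3,3) — 6 moves in all.
Check: order respected ((2,3) at step 3, (3,4) at step 5); 6 moves as required.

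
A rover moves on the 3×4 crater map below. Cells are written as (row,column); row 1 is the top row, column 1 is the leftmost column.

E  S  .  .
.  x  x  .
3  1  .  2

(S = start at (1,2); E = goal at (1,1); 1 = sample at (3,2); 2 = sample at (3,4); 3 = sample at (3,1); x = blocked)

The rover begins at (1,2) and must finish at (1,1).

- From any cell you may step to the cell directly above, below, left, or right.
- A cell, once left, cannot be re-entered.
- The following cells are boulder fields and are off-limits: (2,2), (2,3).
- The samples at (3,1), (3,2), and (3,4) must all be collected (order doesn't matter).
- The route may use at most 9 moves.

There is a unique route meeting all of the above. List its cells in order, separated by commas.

(1,2), (1,3), (1,4), (2,4), (3,4), (3,3), (3,2), (3,1), (2,1), (1,1)

The budget equals the shortest possible length, so every move has to be on a shortest route through the required cells.
Route from (1,2): right 2 to (1,4), down 2 to (3,4), left 3 to (3,1), up 2 to (1,1) — 9 moves in all.
Check: all required cells visited; 9 ≤ 9 moves.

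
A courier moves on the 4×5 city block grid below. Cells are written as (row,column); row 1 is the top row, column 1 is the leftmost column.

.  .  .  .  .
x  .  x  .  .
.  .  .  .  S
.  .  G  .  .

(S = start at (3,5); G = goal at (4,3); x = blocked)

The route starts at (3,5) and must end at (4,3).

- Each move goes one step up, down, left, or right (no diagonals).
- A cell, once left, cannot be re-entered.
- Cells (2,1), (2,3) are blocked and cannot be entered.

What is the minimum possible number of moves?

The Manhattan distance from (3,5) to (4,3) is |3−4| + |5−3| = 3, so at least 3 moves are needed.
A route of 3 moves achieves this: (3,5) → (4,5) → (4,4) → (4,3).
Since 3 matches the lower bound, it is optimal.

3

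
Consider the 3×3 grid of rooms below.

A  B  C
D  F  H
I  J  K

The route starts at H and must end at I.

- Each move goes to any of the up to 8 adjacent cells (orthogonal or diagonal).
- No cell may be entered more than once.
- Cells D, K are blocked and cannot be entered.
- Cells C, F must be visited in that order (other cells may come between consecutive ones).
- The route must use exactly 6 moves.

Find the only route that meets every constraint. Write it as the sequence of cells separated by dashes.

The waypoints must appear in the order C, F, with no cell reused.
Route from H: up to C, 2× left (reaching A), down-right to F, down to J, left to I — 6 moves in all.
Check: order respected (C at step 1, F at step 4); 6 moves as required.

H - C - B - A - F - J - I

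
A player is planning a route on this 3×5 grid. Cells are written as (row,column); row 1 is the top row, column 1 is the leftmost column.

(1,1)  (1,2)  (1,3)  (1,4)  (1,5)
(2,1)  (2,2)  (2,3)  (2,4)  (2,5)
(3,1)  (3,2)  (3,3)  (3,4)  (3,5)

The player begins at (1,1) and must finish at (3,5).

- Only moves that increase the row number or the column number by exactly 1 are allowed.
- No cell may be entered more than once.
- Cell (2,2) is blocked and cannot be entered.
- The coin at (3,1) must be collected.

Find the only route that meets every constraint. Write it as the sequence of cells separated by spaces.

(1,1) (2,1) (3,1) (3,2) (3,3) (3,4) (3,5)

Moves only go right or down, so the column and row indices never decrease.
Route from (1,1): down 2 to (3,1), right 4 to (3,5) — 6 moves in all.
Check: all required cells visited.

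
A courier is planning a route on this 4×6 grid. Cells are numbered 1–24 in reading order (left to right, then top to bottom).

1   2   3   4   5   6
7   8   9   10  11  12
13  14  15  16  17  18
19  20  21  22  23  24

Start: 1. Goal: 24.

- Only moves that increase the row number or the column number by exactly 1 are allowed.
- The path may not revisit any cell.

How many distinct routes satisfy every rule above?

A right/down-only route from 1 to 24 makes exactly 3 down-moves and 5 right-moves in some order.
With no other constraints that would be C(8,3) = 56 routes.
That gives 56 routes.

56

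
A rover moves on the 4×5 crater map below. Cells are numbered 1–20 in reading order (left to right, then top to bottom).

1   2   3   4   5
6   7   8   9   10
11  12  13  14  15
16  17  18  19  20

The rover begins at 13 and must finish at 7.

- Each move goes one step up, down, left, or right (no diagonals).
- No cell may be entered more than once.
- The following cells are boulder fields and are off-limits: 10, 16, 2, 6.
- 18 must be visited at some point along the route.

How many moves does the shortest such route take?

Any route passes through 18 somewhere between 13 and 7. Summing Manhattan distances along the two legs (13 → 18 → 7) gives a lower bound of 1 + 3 = 4 moves.
A route of 4 moves achieves this: 13 → 18 → 17 → 12 → 7.
Since 4 matches the lower bound, it is optimal.

4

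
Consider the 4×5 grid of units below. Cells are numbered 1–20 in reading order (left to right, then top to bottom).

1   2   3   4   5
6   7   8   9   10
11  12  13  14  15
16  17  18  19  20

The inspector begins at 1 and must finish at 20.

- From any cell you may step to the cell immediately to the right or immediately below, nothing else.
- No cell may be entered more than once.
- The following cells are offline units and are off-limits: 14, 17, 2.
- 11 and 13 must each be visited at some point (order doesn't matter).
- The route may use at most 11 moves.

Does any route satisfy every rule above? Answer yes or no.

yes

One route that works: 1 → 6 → 11 → 12 → 13 → 18 → 19 → 20.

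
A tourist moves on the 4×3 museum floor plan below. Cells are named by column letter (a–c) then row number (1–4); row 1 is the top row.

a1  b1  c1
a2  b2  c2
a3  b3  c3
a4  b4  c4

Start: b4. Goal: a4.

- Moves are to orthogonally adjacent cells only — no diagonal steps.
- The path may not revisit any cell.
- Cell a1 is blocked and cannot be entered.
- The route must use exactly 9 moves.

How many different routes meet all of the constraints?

Need simple routes of exactly 9 moves from b4 to a4 (Manhattan distance 1, so 4 moves are spent on a detour and 4 undoing it).
Enumerating: b4 b3 c3 c2 c1 b1 b2 a2 a3 a4 | b4 c4 c3 c2 c1 b1 b2 b3 a3 a4 | b4 c4 c3 c2 c1 b1 b2 a2 a3 a4.
That gives 3 routes.

3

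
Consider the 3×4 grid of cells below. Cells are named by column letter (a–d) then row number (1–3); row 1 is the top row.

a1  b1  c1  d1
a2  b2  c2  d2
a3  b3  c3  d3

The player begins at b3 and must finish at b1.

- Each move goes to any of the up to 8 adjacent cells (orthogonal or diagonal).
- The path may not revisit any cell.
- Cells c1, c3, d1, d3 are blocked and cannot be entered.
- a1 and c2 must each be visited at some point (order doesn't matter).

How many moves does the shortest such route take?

Any route passes through a1 and c2 in some order between b3 and b1. Summing Chebyshev distances along each leg and taking the cheapest ordering (b3 → c2 → a1 → b1) gives a lower bound of 1 + 2 + 1 = 4 moves.
A route of 4 moves achieves this: b3 → c2 → b2 → a1 → b1.
Since 4 matches the lower bound, it is optimal.

4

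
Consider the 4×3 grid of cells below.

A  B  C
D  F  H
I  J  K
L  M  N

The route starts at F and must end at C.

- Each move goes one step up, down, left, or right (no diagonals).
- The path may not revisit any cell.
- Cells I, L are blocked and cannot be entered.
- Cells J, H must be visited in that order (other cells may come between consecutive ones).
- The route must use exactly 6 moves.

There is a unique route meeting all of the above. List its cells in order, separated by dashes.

The waypoints must appear in the order J, H, with no cell reused.
Route from F: down 2 to M, right 1 to N, up 3 to C — 6 moves in all.
Check: order respected (J at step 1, H at step 5); 6 moves as required.

F - J - M - N - K - H - C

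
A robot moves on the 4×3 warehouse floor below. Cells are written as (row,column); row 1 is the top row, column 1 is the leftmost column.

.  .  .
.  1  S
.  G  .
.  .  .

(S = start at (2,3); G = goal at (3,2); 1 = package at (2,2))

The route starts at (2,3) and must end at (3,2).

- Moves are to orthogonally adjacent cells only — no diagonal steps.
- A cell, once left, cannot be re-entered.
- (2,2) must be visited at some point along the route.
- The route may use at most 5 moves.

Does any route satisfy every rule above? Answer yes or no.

One route that works: (2,3) → (2,2) → (3,2).

yes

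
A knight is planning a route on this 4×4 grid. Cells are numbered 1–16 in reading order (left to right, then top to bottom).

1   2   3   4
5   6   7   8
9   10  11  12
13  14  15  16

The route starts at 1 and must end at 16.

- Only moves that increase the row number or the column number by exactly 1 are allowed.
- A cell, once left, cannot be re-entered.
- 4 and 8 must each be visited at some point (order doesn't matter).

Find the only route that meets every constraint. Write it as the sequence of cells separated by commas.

1, 2, 3, 4, 8, 12, 16

Moves only go right or down, so the column and row indices never decrease.
Route from 1: 3× right (reaching 4), 3× down (reaching 16) — 6 moves in all.
Check: all required cells visited.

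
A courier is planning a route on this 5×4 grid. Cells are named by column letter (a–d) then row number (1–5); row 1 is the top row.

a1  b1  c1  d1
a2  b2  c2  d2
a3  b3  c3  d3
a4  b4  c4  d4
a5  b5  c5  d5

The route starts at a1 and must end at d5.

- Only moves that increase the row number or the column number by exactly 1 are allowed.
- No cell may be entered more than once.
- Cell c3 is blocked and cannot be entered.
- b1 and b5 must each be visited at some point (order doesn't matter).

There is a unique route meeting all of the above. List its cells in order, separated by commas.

Moves only go right or down, so the column and row indices never decrease.
Route from a1: right 1 to b1, down 4 to b5, right 2 to d5 — 7 moves in all.
Check: all required cells visited.

a1, b1, b2, b3, b4, b5, c5, d5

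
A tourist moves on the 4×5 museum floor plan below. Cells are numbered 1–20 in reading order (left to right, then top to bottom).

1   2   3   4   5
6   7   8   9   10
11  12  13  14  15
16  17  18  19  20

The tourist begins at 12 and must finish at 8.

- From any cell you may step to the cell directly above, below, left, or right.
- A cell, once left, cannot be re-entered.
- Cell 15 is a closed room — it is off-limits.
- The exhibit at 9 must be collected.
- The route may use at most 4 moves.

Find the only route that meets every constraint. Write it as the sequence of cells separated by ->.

Any route must reach 9 and still end at 8 within 4 moves, so the order of the required stops is forced.
Route from 12: right 2 to 14, up 1 to 9, left 1 to 8 — 4 moves in all.
Check: all required cells visited; 4 ≤ 4 moves.

12 -> 13 -> 14 -> 9 -> 8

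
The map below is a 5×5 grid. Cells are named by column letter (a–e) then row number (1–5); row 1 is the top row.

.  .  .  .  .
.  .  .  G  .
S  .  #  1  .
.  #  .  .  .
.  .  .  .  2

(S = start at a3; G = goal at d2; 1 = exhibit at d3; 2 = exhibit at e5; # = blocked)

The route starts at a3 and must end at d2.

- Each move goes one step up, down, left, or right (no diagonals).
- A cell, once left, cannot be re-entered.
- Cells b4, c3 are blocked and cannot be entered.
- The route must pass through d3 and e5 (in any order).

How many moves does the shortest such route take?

10

Any route passes through d3 and e5 in some order between a3 and d2. Summing Manhattan distances along each leg and taking the cheapest ordering (a3 → d3 → e5 → d2) gives a lower bound of 3 + 3 + 4 = 10 moves.
A route of 10 moves achieves this: a3 → a4 → a5 → b5 → c5 → d5 → e5 → e4 → e3 → d3 → d2.
Since 10 matches the lower bound, it is optimal.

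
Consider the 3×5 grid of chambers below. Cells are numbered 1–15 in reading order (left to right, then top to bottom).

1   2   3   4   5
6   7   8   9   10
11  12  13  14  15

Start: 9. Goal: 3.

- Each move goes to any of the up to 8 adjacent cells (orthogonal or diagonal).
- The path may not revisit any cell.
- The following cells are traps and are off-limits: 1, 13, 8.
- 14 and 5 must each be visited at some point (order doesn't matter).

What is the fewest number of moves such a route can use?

5

Any route passes through 14 and 5 in some order between 9 and 3. Summing Chebyshev distances along each leg and taking the cheapest ordering (9 → 5 → 14 → 3) gives a lower bound of 1 + 2 + 2 = 5 moves.
A route of 5 moves achieves this: 9 → 14 → 10 → 5 → 4 → 3.
Since 5 matches the lower bound, it is optimal.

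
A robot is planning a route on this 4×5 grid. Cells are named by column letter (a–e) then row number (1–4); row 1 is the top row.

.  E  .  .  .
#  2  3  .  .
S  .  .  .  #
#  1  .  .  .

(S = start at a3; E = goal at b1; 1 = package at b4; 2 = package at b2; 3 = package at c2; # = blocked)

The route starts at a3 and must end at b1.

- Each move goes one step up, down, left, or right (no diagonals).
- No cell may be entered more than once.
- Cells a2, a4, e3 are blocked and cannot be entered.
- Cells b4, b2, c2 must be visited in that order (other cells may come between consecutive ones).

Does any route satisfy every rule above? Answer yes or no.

no

Ignoring the required order, 8 revisit-free routes from a3 to b1 pass through all of b4, b2, and c2; the waypoint orders that occur are b4 → c2 → b2 (8) — never b4 → b2 → c2.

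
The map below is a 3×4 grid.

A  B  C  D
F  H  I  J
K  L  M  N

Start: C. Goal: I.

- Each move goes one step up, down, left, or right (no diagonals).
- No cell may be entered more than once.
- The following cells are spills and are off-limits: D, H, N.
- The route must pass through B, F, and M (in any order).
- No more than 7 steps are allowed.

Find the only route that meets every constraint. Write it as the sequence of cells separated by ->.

The budget equals the shortest possible length, so every move has to be on a shortest route through the required cells.
Route from C: 2× left (reaching A), 2× down (reaching K), 2× right (reaching M), up to I — 7 moves in all.
Check: all required cells visited; 7 ≤ 7 moves.

C -> B -> A -> F -> K -> L -> M -> I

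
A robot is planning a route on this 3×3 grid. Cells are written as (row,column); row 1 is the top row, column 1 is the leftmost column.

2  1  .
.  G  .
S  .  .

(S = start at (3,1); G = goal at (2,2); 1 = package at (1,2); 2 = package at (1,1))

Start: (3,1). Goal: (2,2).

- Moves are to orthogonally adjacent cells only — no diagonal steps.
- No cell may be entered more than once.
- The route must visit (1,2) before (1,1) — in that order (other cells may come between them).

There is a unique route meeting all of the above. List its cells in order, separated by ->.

(3,1) -> (3,2) -> (3,3) -> (2,3) -> (1,3) -> (1,2) -> (1,1) -> (2,1) -> (2,2)

The waypoints must appear in the order (1,2), (1,1), with no cell reused.
Route from (3,1): right 2 to (3,3), up 2 to (1,3), left 2 to (1,1), down 1 to (2,1), right 1 to (2,2) — 8 moves in all.
Check: order respected (1 at step 5, 2 at step 6).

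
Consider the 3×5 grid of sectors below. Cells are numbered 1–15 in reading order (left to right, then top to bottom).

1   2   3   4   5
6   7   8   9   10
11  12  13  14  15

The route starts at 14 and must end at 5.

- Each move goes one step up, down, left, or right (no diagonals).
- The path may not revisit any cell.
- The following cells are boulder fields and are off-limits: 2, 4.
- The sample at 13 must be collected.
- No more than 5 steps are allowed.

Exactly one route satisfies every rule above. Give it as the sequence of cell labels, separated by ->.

14 -> 13 -> 8 -> 9 -> 10 -> 5

The 5-move cap with required stops at 13 leaves no slack for detours.
Route from 14: left 1 to 13, up 1 to 8, right 2 to 10, up 1 to 5 — 5 moves in all.
Check: all required cells visited; 5 ≤ 5 moves.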